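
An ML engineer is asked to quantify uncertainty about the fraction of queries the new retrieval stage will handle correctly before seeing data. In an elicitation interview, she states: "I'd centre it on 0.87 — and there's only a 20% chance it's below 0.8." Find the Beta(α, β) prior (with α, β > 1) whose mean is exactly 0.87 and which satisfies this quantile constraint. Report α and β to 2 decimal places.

α ≈ 10.82, β ≈ 1.62

With mean 0.87 fixed, write α = 0.87s, β = 0.13s where s = α+β.
Need P(θ < 0.8) = 0.2 under Beta(0.87s, 0.13s). Normal approximation: (q−m)/√(m(1−m)/s) ≈ z_{0.2} = -0.842, so s ≈ 0.87·0.13·(-0.842)²/(0.8−0.87)² = 16.3.
At s = 16.3: P(θ<0.8) ≈ 0.181. Adjusting to match 0.2 gives s ≈ 12.44.
So α = 0.87·12.44 ≈ 10.82, β = 0.13·12.44 ≈ 1.62.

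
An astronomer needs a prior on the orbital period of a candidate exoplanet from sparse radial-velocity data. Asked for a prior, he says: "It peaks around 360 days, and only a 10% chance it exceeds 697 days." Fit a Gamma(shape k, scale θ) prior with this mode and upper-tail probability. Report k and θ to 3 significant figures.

Gamma(k,θ) with k>1 has mode (k−1)θ, so θ = 360/(k−1).
Need P(X < 697) = 0.9 with θ tied to k this way. Start at k = 2, θ = 360: P(X<697) ≈ 0.576.
Too low — raise k to concentrate. Iterating converges to k ≈ 5.39.
Then θ = 360/(5.39−1) ≈ 82.1.

k ≈ 5.39, θ ≈ 82.1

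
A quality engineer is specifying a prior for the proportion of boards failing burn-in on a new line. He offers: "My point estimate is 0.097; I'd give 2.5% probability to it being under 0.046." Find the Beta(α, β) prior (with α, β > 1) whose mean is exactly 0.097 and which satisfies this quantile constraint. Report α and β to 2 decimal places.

α ≈ 9.08, β ≈ 84.49

With mean 0.097 fixed, write α = 0.097s, β = 0.903s where s = α+β.
Need P(θ < 0.046) = 0.025 under Beta(0.097s, 0.903s). Normal approximation: (q−m)/√(m(1−m)/s) ≈ z_{0.025} = -1.96, so s ≈ 0.097·0.903·(-1.96)²/(0.046−0.097)² = 129.4.
At s = 129.4: P(θ<0.046) ≈ 0.010. Adjusting to match 0.025 gives s ≈ 93.57.
So α = 0.097·93.57 ≈ 9.08, β = 0.903·93.57 ≈ 84.49.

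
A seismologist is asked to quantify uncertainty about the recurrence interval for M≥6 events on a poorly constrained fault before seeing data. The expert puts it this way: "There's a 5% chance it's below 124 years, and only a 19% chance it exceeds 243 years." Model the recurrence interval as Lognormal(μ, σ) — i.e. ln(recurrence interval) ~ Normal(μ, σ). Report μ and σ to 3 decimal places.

If T ~ Lognormal(μ,σ) then ln T ~ Normal(μ,σ), so the p-quantile of ln T is μ + z_p·σ.
ln(124) = 4.82 and ln(243) = 5.493; z_{0.05} = -1.645, z_{0.81} = 0.8779.
σ = (5.493 − 4.82)/(0.8779 − (-1.645)) = 0.267.
μ = 4.82 − (-1.645)·0.267 = 5.259.

μ ≈ 5.259, σ ≈ 0.267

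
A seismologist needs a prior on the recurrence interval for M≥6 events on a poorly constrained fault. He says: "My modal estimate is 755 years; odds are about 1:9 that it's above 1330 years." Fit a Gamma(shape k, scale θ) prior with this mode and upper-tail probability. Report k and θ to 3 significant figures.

Gamma(k,θ) with k>1 has mode (k−1)θ, so θ = 755/(k−1).
Need P(X < 1330) = 0.9 with θ tied to k this way. Start at k = 2, θ = 755: P(X<1330) ≈ 0.526.
Too low — raise k to concentrate. Iterating converges to k ≈ 6.93.
Then θ = 755/(6.93−1) ≈ 127.

k ≈ 6.93, θ ≈ 127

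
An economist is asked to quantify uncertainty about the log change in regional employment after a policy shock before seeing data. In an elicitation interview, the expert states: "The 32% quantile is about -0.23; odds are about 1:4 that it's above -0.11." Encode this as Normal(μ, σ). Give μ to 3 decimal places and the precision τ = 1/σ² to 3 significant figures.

The p-quantile of Normal(μ,σ) is μ + z_p·σ, with z_{0.32} = -0.4677 and z_{0.8} = 0.8416.
Eliminate σ: μ = (z₂·x₁ − z₁·x₂)/(z₂ − z₁) = (0.8416·-0.23 − (-0.4677)·-0.11)/1.309 = -0.187.
Then σ = (x₂ − x₁)/(z₂ − z₁) = (-0.11 − -0.23)/1.309 = 0.092.
Precision τ = 1/σ² = 1/0.09165² = 119.

μ = -0.187, τ = 119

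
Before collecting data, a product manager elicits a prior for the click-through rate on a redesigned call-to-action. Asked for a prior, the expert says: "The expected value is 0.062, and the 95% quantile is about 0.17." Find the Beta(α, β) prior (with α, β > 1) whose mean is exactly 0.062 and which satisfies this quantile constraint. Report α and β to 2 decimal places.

With mean 0.062 fixed, write α = 0.062s, β = 0.938s where s = α+β.
Need P(θ < 0.17) = 0.95 under Beta(0.062s, 0.938s). Normal approximation: (q−m)/√(m(1−m)/s) ≈ z_{0.95} = 1.64, so s ≈ 0.062·0.938·(1.64)²/(0.17−0.062)² = 13.5.
At s = 13.5: P(θ<0.17) ≈ 0.929. Adjusting to match 0.95 gives s ≈ 18.93.
So α = 0.062·18.93 ≈ 1.17, β = 0.938·18.93 ≈ 17.75.

α ≈ 1.17, β ≈ 17.75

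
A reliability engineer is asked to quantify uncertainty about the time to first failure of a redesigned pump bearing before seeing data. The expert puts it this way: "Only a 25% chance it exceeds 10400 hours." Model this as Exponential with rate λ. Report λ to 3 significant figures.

P(T > 10400.0) = e^(−λ·10400.0) = 0.25, so λ = −ln(0.25)/10400.0 = 0.000133.

λ ≈ 0.000133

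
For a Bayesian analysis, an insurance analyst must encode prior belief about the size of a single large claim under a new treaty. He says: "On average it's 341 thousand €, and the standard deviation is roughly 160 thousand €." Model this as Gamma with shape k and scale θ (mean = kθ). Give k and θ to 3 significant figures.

k ≈ 4.54, θ ≈ 75.1

For Gamma(k, scale θ): mean = kθ, variance = kθ², so CV = 1/√k.
CV = SD/mean = 160/341 = 0.4692, hence k = 1/CV² = 4.54.
Then θ = mean/k = 341/4.54 = 75.1.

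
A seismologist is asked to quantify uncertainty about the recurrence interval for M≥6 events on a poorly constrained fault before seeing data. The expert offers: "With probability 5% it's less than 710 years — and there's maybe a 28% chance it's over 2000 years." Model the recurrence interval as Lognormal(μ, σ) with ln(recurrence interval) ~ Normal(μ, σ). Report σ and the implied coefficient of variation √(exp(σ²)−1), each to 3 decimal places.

If T ~ Lognormal(μ,σ) then ln T ~ Normal(μ,σ), so the p-quantile of ln T is μ + z_p·σ.
ln(710) = 6.565 and ln(2000) = 7.601; z_{0.05} = -1.645, z_{0.72} = 0.5828.
σ = (7.601 − 6.565)/(0.5828 − (-1.645)) = 0.465.
μ = 6.565 − (-1.645)·0.465 = 7.330.
CV = √(exp(σ²)−1) = √(exp(0.2161)−1) = 0.491.

σ ≈ 0.465, CV ≈ 0.491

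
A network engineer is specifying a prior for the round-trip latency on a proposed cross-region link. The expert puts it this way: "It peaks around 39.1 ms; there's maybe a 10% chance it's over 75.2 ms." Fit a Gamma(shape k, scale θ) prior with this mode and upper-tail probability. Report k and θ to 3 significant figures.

k ≈ 5.47, θ ≈ 8.74

Gamma(k,θ) with k>1 has mode (k−1)θ, so θ = 39.1/(k−1).
Need P(X < 75.2) = 0.9 with θ tied to k this way. Start at k = 2, θ = 39.1: P(X<75.2) ≈ 0.573.
Too low — raise k to concentrate. Iterating converges to k ≈ 5.47.
Then θ = 39.1/(5.47−1) ≈ 8.74.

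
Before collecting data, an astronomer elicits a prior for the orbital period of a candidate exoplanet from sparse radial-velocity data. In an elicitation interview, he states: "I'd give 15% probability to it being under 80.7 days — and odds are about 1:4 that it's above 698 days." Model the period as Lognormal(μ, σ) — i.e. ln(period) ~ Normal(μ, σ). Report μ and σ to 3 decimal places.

If T ~ Lognormal(μ,σ) then ln T ~ Normal(μ,σ), so the p-quantile of ln T is μ + z_p·σ.
ln(80.7) = 4.391 and ln(698) = 6.548; z_{0.15} = -1.036, z_{0.8} = 0.8416.
σ = (6.548 − 4.391)/(0.8416 − (-1.036)) = 1.149.
μ = 4.391 − (-1.036)·1.149 = 5.581.

μ ≈ 5.581, σ ≈ 1.149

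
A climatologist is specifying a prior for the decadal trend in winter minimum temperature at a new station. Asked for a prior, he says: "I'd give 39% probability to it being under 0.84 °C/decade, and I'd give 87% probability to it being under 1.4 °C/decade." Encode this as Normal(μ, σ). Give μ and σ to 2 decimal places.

μ = 0.95, σ = 0.40

The p-quantile of Normal(μ,σ) is μ + z_p·σ, with z_{0.39} = -0.2793 and z_{0.87} = 1.126.
Eliminate σ: μ = (z₂·x₁ − z₁·x₂)/(z₂ − z₁) = (1.126·0.84 − (-0.2793)·1.4)/1.406 = 0.95.
Then σ = (x₂ − x₁)/(z₂ − z₁) = (1.4 − 0.84)/1.406 = 0.40.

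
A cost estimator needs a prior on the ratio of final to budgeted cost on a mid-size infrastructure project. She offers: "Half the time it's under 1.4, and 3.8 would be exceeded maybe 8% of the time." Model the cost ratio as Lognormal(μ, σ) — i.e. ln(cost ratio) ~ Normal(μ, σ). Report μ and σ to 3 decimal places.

μ ≈ 0.336, σ ≈ 0.711

If T ~ Lognormal(μ,σ) then ln T ~ Normal(μ,σ), so the p-quantile of ln T is μ + z_p·σ.
ln(1.4) = 0.3365 and ln(3.8) = 1.335; z_{0.5} = 0, z_{0.92} = 1.405.
σ = (1.335 − 0.3365)/(1.405 − (0)) = 0.711.
μ = 0.3365 − (0)·0.711 = 0.336.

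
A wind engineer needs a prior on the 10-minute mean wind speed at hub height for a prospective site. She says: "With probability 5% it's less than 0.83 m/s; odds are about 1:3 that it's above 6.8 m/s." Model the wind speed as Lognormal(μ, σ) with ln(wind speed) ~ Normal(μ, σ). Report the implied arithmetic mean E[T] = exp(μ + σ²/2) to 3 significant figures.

If T ~ Lognormal(μ,σ) then ln T ~ Normal(μ,σ), so the p-quantile of ln T is μ + z_p·σ.
ln(0.83) = -0.1863 and ln(6.8) = 1.917; z_{0.05} = -1.645, z_{0.75} = 0.6745.
σ = (1.917 − -0.1863)/(0.6745 − (-1.645)) = 0.907.
μ = -0.1863 − (-1.645)·0.907 = 1.305.
E[T] = exp(μ + σ²/2) = exp(1.305 + 0.4112) = 5.56 m/s.

E[T] ≈ 5.56 m/s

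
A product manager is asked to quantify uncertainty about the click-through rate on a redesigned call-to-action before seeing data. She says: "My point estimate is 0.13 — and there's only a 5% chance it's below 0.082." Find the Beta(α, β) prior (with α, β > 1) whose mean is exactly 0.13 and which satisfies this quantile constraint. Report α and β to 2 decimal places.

With mean 0.13 fixed, write α = 0.13s, β = 0.87s where s = α+β.
Need P(θ < 0.082) = 0.05 under Beta(0.13s, 0.87s). Normal approximation: (q−m)/√(m(1−m)/s) ≈ z_{0.05} = -1.64, so s ≈ 0.13·0.87·(-1.64)²/(0.082−0.13)² = 132.8.
At s = 132.8: P(θ<0.082) ≈ 0.036. Adjusting to match 0.05 gives s ≈ 112.20.
So α = 0.13·112.20 ≈ 14.59, β = 0.87·112.20 ≈ 97.61.

α ≈ 14.59, β ≈ 97.61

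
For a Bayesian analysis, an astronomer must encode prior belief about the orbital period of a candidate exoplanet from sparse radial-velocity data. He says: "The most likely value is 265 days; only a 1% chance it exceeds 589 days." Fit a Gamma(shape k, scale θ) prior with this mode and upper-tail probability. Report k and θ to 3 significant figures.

k ≈ 8.54, θ ≈ 35.1

Gamma(k,θ) with k>1 has mode (k−1)θ, so θ = 265/(k−1).
Need P(X < 589) = 0.99 with θ tied to k this way. Start at k = 2, θ = 265: P(X<589) ≈ 0.651.
Too low — raise k to concentrate. Iterating converges to k ≈ 8.54.
Then θ = 265/(8.54−1) ≈ 35.1.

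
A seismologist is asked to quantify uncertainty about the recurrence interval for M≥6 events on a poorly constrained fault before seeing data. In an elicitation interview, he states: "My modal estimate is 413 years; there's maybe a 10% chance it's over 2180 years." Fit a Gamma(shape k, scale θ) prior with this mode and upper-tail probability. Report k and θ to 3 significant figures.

Gamma(k,θ) with k>1 has mode (k−1)θ, so θ = 413/(k−1).
Need P(X < 2180) = 0.9 with θ tied to k this way. Start at k = 2, θ = 413: P(X<2180) ≈ 0.968.
Too high — lower k to spread out. Iterating converges to k ≈ 1.63.
Then θ = 413/(1.63−1) ≈ 655.

k ≈ 1.63, θ ≈ 655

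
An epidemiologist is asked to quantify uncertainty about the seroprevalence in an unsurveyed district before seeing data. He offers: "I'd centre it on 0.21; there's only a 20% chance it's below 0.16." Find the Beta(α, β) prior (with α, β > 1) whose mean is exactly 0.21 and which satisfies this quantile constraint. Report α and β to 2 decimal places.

α ≈ 10.21, β ≈ 38.40

With mean 0.21 fixed, write α = 0.21s, β = 0.79s where s = α+β.
Need P(θ < 0.16) = 0.2 under Beta(0.21s, 0.79s). Normal approximation: (q−m)/√(m(1−m)/s) ≈ z_{0.2} = -0.842, so s ≈ 0.21·0.79·(-0.842)²/(0.16−0.21)² = 47.0.
At s = 47.0: P(θ<0.16) ≈ 0.205. Adjusting to match 0.2 gives s ≈ 48.60.
So α = 0.21·48.60 ≈ 10.21, β = 0.79·48.60 ≈ 38.40.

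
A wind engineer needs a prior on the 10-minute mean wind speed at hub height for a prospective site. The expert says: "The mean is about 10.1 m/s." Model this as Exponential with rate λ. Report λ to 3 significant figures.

λ ≈ 0.099

Exponential mean = 1/λ, so λ = 1/10.1 = 0.099.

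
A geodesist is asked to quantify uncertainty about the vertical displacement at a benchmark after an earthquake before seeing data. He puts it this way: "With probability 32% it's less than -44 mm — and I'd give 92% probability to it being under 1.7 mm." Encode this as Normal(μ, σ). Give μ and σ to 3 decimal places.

The p-quantile of Normal(μ,σ) is μ + z_p·σ, with z_{0.32} = -0.4677 and z_{0.92} = 1.405.
Eliminate σ: μ = (z₂·x₁ − z₁·x₂)/(z₂ − z₁) = (1.405·-44 − (-0.4677)·1.7)/1.873 = -32.587.
Then σ = (x₂ − x₁)/(z₂ − z₁) = (1.7 − -44)/1.873 = 24.402.

μ = -32.587, σ = 24.402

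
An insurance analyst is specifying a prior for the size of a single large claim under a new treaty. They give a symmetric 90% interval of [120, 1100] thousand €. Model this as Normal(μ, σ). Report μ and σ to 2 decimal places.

A symmetric 90% interval runs μ ± z·σ with z = 1.645.
Half-width = 490, so σ = 490/1.645 = 297.90.
μ is the interval midpoint, 610.00.

μ = 610.00, σ = 297.90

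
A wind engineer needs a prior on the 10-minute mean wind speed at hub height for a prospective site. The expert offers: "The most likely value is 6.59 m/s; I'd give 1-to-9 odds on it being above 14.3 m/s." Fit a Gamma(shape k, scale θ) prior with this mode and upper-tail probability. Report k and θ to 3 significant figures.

k ≈ 4.2, θ ≈ 2.06

Gamma(k,θ) with k>1 has mode (k−1)θ, so θ = 6.59/(k−1).
Need P(X < 14.3) = 0.9 with θ tied to k this way. Start at k = 2, θ = 6.59: P(X<14.3) ≈ 0.638.
Too low — raise k to concentrate. Iterating converges to k ≈ 4.2.
Then θ = 6.59/(4.2−1) ≈ 2.06.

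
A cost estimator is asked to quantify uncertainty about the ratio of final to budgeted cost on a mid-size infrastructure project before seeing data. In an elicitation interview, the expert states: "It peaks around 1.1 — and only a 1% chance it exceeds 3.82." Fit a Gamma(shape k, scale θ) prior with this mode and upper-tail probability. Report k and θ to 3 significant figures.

k ≈ 3.8, θ ≈ 0.393

Gamma(k,θ) with k>1 has mode (k−1)θ, so θ = 1.1/(k−1).
Need P(X < 3.82) = 0.99 with θ tied to k this way. Start at k = 2, θ = 1.1: P(X<3.82) ≈ 0.861.
Too low — raise k to concentrate. Iterating converges to k ≈ 3.8.
Then θ = 1.1/(3.8−1) ≈ 0.393.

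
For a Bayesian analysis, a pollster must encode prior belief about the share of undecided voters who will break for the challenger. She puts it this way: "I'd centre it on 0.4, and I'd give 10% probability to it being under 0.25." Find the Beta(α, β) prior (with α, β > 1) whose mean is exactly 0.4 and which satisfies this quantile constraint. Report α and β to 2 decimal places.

α ≈ 6.59, β ≈ 9.89

With mean 0.4 fixed, write α = 0.4s, β = 0.6s where s = α+β.
Need P(θ < 0.25) = 0.1 under Beta(0.4s, 0.6s). Normal approximation: (q−m)/√(m(1−m)/s) ≈ z_{0.1} = -1.28, so s ≈ 0.4·0.6·(-1.28)²/(0.25−0.4)² = 17.5.
At s = 17.5: P(θ<0.25) ≈ 0.093. Adjusting to match 0.1 gives s ≈ 16.48.
So α = 0.4·16.48 ≈ 6.59, β = 0.6·16.48 ≈ 9.89.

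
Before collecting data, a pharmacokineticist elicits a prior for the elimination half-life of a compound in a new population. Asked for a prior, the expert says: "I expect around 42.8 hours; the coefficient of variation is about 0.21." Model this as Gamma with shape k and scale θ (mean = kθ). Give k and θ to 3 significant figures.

For Gamma(k, scale θ): mean = kθ, variance = kθ², so CV = 1/√k.
CV = 0.21, hence k = 1/CV² = 22.7.
Then θ = mean/k = 42.8/22.7 = 1.89.

k ≈ 22.7, θ ≈ 1.89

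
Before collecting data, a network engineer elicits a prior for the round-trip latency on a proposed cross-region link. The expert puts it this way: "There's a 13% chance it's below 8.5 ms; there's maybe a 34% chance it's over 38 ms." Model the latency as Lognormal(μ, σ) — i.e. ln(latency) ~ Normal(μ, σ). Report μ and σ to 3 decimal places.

μ ≈ 3.236, σ ≈ 0.973

If T ~ Lognormal(μ,σ) then ln T ~ Normal(μ,σ), so the p-quantile of ln T is μ + z_p·σ.
ln(8.5) = 2.14 and ln(38) = 3.638; z_{0.13} = -1.126, z_{0.66} = 0.4125.
σ = (3.638 − 2.14)/(0.4125 − (-1.126)) = 0.973.
μ = 2.14 − (-1.126)·0.973 = 3.236.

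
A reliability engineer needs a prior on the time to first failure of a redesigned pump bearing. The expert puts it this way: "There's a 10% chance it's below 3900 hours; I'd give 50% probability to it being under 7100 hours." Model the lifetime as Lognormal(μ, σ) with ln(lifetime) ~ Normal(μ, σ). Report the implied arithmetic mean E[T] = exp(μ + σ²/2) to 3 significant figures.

If T ~ Lognormal(μ,σ) then ln T ~ Normal(μ,σ), so the p-quantile of ln T is μ + z_p·σ.
ln(3900) = 8.269 and ln(7100) = 8.868; z_{0.1} = -1.282, z_{0.5} = 0.
σ = (8.868 − 8.269)/(0 − (-1.282)) = 0.467.
μ = 8.269 − (-1.282)·0.467 = 8.868.
E[T] = exp(μ + σ²/2) = exp(8.868 + 0.1093) = 7920 hours.

E[T] ≈ 7920 hours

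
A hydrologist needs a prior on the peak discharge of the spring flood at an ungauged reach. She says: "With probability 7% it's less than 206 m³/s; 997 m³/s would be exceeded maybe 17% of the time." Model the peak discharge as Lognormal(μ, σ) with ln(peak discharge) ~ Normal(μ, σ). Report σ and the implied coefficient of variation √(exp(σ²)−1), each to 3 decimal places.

σ ≈ 0.649, CV ≈ 0.724

If T ~ Lognormal(μ,σ) then ln T ~ Normal(μ,σ), so the p-quantile of ln T is μ + z_p·σ.
ln(206) = 5.328 and ln(997) = 6.905; z_{0.07} = -1.476, z_{0.83} = 0.9542.
σ = (6.905 − 5.328)/(0.9542 − (-1.476)) = 0.649.
μ = 5.328 − (-1.476)·0.649 = 6.286.
CV = √(exp(σ²)−1) = √(exp(0.4211)−1) = 0.724.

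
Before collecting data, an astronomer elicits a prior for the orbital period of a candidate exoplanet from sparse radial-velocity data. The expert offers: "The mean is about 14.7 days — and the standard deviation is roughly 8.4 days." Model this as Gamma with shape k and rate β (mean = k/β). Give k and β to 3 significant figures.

For Gamma(k, rate β): mean = k/β, variance = k/β², so CV = 1/√k.
CV = SD/mean = 8.4/14.7 = 0.5714, hence k = 1/CV² = 3.06.
Then β = k/mean = 3.06/14.7 = 0.208.

k ≈ 3.06, β ≈ 0.208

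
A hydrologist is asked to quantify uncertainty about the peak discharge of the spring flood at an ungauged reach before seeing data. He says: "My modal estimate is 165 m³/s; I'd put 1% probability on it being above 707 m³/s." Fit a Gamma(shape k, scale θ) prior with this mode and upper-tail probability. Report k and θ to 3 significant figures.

k ≈ 2.94, θ ≈ 85.2

Gamma(k,θ) with k>1 has mode (k−1)θ, so θ = 165/(k−1).
Need P(X < 707) = 0.99 with θ tied to k this way. Start at k = 2, θ = 165: P(X<707) ≈ 0.927.
Too low — raise k to concentrate. Iterating converges to k ≈ 2.94.
Then θ = 165/(2.94−1) ≈ 85.2.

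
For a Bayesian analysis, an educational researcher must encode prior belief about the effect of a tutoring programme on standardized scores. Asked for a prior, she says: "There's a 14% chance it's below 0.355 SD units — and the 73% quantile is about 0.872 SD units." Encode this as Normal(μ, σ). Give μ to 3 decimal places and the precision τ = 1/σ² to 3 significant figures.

For Normal(μ,σ), the p-quantile is μ + z_p·σ. Here z_{0.14} = -1.08, z_{0.73} = 0.6128.
So 0.355 = μ − 1.08σ and 0.872 = μ + 0.6128σ.
Subtracting: σ = (0.872 − 0.355)/(0.6128 − (-1.08)) = 0.305.
Then μ = 0.355 − (-1.08)·0.305 = 0.685.
Precision τ = 1/σ² = 1/0.3054² = 10.7.

μ = 0.685, τ = 10.7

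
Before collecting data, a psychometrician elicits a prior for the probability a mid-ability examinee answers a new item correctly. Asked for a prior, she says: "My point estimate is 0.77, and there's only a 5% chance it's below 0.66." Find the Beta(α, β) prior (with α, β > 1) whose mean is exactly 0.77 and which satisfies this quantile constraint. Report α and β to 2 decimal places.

With mean 0.77 fixed, write α = 0.77s, β = 0.23s where s = α+β.
Need P(θ < 0.66) = 0.05 under Beta(0.77s, 0.23s). Normal approximation: (q−m)/√(m(1−m)/s) ≈ z_{0.05} = -1.64, so s ≈ 0.77·0.23·(-1.64)²/(0.66−0.77)² = 39.6.
At s = 39.6: P(θ<0.66) ≈ 0.059. Adjusting to match 0.05 gives s ≈ 43.94.
So α = 0.77·43.94 ≈ 33.84, β = 0.23·43.94 ≈ 10.11.

α ≈ 33.84, β ≈ 10.11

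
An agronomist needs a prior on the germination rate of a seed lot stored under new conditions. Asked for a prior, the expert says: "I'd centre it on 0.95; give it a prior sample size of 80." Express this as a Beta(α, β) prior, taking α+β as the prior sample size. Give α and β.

Under the effective-sample-size interpretation, Beta(α, β) has prior mean α/(α+β) and prior sample size α+β.
So α+β = 80 and α/(α+β) = 0.95, giving α = 0.95·80 = 76 and β = 80 − 76 = 4.

α = 76, β = 4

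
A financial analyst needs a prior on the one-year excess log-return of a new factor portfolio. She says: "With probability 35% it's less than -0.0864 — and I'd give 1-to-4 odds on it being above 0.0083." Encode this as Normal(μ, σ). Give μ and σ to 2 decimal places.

μ = -0.06, σ = 0.08

For Normal(μ,σ), the p-quantile is μ + z_p·σ. Here z_{0.35} = -0.3853, z_{0.8} = 0.8416.
So -0.0864 = μ − 0.3853σ and 0.0083 = μ + 0.8416σ.
Subtracting: σ = (0.0083 − -0.0864)/(0.8416 − (-0.3853)) = 0.08.
Then μ = -0.0864 − (-0.3853)·0.08 = -0.06.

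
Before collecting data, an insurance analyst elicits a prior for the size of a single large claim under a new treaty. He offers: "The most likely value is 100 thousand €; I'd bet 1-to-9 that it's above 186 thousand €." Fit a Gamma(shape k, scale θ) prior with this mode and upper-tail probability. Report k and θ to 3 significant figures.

k ≈ 5.96, θ ≈ 20.2

Gamma(k,θ) with k>1 has mode (k−1)θ, so θ = 100/(k−1).
Need P(X < 186) = 0.9 with θ tied to k this way. Start at k = 2, θ = 100: P(X<186) ≈ 0.555.
Too low — raise k to concentrate. Iterating converges to k ≈ 5.96.
Then θ = 100/(5.96−1) ≈ 20.2.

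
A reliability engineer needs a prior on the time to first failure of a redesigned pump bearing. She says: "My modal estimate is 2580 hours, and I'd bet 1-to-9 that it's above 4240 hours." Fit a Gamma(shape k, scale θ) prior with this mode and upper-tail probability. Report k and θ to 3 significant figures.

Gamma(k,θ) with k>1 has mode (k−1)θ, so θ = 2580/(k−1).
Need P(X < 4240) = 0.9 with θ tied to k this way. Start at k = 2, θ = 2580: P(X<4240) ≈ 0.489.
Too low — raise k to concentrate. Iterating converges to k ≈ 8.64.
Then θ = 2580/(8.64−1) ≈ 338.

k ≈ 8.64, θ ≈ 338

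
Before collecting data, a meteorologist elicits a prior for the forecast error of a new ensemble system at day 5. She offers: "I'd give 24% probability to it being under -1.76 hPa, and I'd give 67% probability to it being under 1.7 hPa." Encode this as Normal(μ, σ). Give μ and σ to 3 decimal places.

For Normal(μ,σ), the p-quantile is μ + z_p·σ. Here z_{0.24} = -0.7063, z_{0.67} = 0.4399.
So -1.76 = μ − 0.7063σ and 1.7 = μ + 0.4399σ.
Subtracting: σ = (1.7 − -1.76)/(0.4399 − (-0.7063)) = 3.019.
Then μ = -1.76 − (-0.7063)·3.019 = 0.372.

μ = 0.372, σ = 3.019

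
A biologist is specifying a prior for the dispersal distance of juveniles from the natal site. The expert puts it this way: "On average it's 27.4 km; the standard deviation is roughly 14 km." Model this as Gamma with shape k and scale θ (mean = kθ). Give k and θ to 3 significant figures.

k ≈ 3.83, θ ≈ 7.15

For Gamma(k, scale θ): mean = kθ, variance = kθ², so CV = 1/√k.
CV = SD/mean = 14/27.4 = 0.5109, hence k = 1/CV² = 3.83.
Then θ = mean/k = 27.4/3.83 = 7.15.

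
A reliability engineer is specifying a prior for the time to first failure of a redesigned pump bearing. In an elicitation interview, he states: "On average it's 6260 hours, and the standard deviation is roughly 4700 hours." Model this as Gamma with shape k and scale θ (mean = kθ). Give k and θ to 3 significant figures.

For Gamma(k, scale θ): mean = kθ, variance = kθ², so CV = 1/√k.
CV = SD/mean = 4700/6260 = 0.7508, hence k = 1/CV² = 1.77.
Then θ = mean/k = 6260/1.77 = 3530.

k ≈ 1.77, θ ≈ 3530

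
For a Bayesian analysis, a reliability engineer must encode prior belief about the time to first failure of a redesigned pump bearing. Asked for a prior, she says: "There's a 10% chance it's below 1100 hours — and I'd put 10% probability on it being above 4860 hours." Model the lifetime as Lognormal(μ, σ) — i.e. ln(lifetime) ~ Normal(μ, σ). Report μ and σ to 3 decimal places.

μ ≈ 7.746, σ ≈ 0.580

If T ~ Lognormal(μ,σ) then ln T ~ Normal(μ,σ), so the p-quantile of ln T is μ + z_p·σ.
ln(1100) = 7.003 and ln(4860) = 8.489; z_{0.1} = -1.282, z_{0.9} = 1.282.
σ = (8.489 − 7.003)/(1.282 − (-1.282)) = 0.580.
μ = 7.003 − (-1.282)·0.580 = 7.746.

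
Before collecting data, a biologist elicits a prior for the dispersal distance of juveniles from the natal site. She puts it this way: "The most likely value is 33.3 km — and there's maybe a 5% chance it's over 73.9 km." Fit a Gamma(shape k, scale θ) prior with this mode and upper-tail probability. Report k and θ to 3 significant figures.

Gamma(k,θ) with k>1 has mode (k−1)θ, so θ = 33.3/(k−1).
Need P(X < 73.9) = 0.95 with θ tied to k this way. Start at k = 2, θ = 33.3: P(X<73.9) ≈ 0.650.
Too low — raise k to concentrate. Iterating converges to k ≈ 5.33.
Then θ = 33.3/(5.33−1) ≈ 7.7.

k ≈ 5.33, θ ≈ 7.7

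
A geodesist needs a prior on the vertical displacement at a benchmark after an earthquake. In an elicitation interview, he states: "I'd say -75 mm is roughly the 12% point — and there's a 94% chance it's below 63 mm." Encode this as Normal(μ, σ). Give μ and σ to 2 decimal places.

μ = -15.60, σ = 50.55

The p-quantile of Normal(μ,σ) is μ + z_p·σ, with z_{0.12} = -1.175 and z_{0.94} = 1.555.
Eliminate σ: μ = (z₂·x₁ − z₁·x₂)/(z₂ − z₁) = (1.555·-75 − (-1.175)·63)/2.73 = -15.60.
Then σ = (x₂ − x₁)/(z₂ − z₁) = (63 − -75)/2.73 = 50.55.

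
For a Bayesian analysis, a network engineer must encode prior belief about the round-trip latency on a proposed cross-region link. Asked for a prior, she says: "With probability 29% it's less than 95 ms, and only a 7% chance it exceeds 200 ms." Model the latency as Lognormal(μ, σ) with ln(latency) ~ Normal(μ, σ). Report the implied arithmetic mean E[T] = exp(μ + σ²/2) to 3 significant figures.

If T ~ Lognormal(μ,σ) then ln T ~ Normal(μ,σ), so the p-quantile of ln T is μ + z_p·σ.
ln(95) = 4.554 and ln(200) = 5.298; z_{0.29} = -0.5534, z_{0.93} = 1.476.
σ = (5.298 − 4.554)/(1.476 − (-0.5534)) = 0.367.
μ = 4.554 − (-0.5534)·0.367 = 4.757.
E[T] = exp(μ + σ²/2) = exp(4.757 + 0.0673) = 124 ms.

E[T] ≈ 124 ms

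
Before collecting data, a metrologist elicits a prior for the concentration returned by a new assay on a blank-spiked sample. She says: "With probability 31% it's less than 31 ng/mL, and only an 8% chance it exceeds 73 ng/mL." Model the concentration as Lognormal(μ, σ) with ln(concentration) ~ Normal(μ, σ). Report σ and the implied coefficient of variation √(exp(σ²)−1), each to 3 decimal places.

σ ≈ 0.451, CV ≈ 0.474

If T ~ Lognormal(μ,σ) then ln T ~ Normal(μ,σ), so the p-quantile of ln T is μ + z_p·σ.
ln(31) = 3.434 and ln(73) = 4.29; z_{0.31} = -0.4959, z_{0.92} = 1.405.
σ = (4.29 − 3.434)/(1.405 − (-0.4959)) = 0.451.
μ = 3.434 − (-0.4959)·0.451 = 3.657.
CV = √(exp(σ²)−1) = √(exp(0.2030)−1) = 0.474.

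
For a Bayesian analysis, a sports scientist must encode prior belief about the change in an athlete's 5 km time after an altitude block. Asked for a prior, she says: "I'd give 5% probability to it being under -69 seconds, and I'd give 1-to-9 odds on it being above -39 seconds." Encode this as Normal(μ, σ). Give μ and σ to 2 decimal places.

For Normal(μ,σ), the p-quantile is μ + z_p·σ. Here z_{0.05} = -1.645, z_{0.9} = 1.282.
So -69 = μ − 1.645σ and -39 = μ + 1.282σ.
Subtracting: σ = (-39 − -69)/(1.282 − (-1.645)) = 10.25.
Then μ = -69 − (-1.645)·10.25 = -52.14.

μ = -52.14, σ = 10.25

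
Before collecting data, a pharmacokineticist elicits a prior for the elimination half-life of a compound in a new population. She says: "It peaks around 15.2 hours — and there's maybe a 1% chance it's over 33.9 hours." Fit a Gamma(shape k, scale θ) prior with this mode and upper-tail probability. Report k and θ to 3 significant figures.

k ≈ 8.47, θ ≈ 2.03

Gamma(k,θ) with k>1 has mode (k−1)θ, so θ = 15.2/(k−1).
Need P(X < 33.9) = 0.99 with θ tied to k this way. Start at k = 2, θ = 15.2: P(X<33.9) ≈ 0.653.
Too low — raise k to concentrate. Iterating converges to k ≈ 8.47.
Then θ = 15.2/(8.47−1) ≈ 2.03.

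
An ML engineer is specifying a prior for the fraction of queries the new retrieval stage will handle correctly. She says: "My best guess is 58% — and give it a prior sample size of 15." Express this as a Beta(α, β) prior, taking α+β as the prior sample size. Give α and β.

Under the effective-sample-size interpretation, Beta(α, β) has prior mean α/(α+β) and prior sample size α+β.
So α+β = 15 and α/(α+β) = 0.58, giving α = 0.58·15 = 8.7 and β = 15 − 8.7 = 6.3.

α = 8.7, β = 6.3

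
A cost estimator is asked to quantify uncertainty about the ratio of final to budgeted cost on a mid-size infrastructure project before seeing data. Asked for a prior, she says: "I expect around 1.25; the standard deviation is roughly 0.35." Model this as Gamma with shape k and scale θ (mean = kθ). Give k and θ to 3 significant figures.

k ≈ 12.8, θ ≈ 0.098

For Gamma(k, scale θ): mean = kθ, variance = kθ², so CV = 1/√k.
CV = SD/mean = 0.35/1.25 = 0.28, hence k = 1/CV² = 12.8.
Then θ = mean/k = 1.25/12.8 = 0.098.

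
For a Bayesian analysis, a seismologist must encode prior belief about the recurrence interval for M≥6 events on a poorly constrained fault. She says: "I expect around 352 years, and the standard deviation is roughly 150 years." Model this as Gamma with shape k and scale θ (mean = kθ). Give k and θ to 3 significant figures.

k ≈ 5.51, θ ≈ 63.9

For Gamma(k, scale θ): mean = kθ, variance = kθ², so CV = 1/√k.
CV = SD/mean = 150/352 = 0.4261, hence k = 1/CV² = 5.51.
Then θ = mean/k = 352/5.51 = 63.9.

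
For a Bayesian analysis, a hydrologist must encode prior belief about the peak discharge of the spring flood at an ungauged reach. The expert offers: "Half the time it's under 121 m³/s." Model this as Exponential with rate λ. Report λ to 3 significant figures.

λ ≈ 0.00573

Exponential median = ln 2 / λ, so λ = ln 2 / 121.0 = 0.00573.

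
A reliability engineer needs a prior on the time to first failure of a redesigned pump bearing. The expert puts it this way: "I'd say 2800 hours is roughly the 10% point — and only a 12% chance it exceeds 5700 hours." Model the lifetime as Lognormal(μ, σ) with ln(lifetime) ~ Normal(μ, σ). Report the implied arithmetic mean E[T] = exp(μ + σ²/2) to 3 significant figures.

E[T] ≈ 4230 hours

If T ~ Lognormal(μ,σ) then ln T ~ Normal(μ,σ), so the p-quantile of ln T is μ + z_p·σ.
ln(2800) = 7.937 and ln(5700) = 8.648; z_{0.1} = -1.282, z_{0.88} = 1.175.
σ = (8.648 − 7.937)/(1.175 − (-1.282)) = 0.289.
μ = 7.937 − (-1.282)·0.289 = 8.308.
E[T] = exp(μ + σ²/2) = exp(8.308 + 0.0419) = 4230 hours.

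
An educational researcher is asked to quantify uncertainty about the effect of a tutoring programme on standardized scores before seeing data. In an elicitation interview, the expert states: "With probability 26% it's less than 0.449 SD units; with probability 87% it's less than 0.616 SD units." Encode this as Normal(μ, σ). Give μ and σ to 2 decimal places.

μ = 0.51, σ = 0.09

For Normal(μ,σ), the p-quantile is μ + z_p·σ. Here z_{0.26} = -0.6433, z_{0.87} = 1.126.
So 0.449 = μ − 0.6433σ and 0.616 = μ + 1.126σ.
Subtracting: σ = (0.616 − 0.449)/(1.126 − (-0.6433)) = 0.09.
Then μ = 0.449 − (-0.6433)·0.09 = 0.51.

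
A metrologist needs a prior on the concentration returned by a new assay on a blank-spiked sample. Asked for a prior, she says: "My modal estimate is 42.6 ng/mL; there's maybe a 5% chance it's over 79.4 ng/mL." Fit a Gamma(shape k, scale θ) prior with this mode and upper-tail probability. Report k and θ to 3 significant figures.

Gamma(k,θ) with k>1 has mode (k−1)θ, so θ = 42.6/(k−1).
Need P(X < 79.4) = 0.95 with θ tied to k this way. Start at k = 2, θ = 42.6: P(X<79.4) ≈ 0.556.
Too low — raise k to concentrate. Iterating converges to k ≈ 8.18.
Then θ = 42.6/(8.18−1) ≈ 5.94.

k ≈ 8.18, θ ≈ 5.94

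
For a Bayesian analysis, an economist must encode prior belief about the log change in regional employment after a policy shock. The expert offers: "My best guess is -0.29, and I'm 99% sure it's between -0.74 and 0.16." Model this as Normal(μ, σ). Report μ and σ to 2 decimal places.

A symmetric 99% interval runs μ ± z·σ with z = 2.576.
Half-width = 0.45, so σ = 0.45/2.576 = 0.17.
μ is the stated best guess, -0.29.

μ = -0.29, σ = 0.17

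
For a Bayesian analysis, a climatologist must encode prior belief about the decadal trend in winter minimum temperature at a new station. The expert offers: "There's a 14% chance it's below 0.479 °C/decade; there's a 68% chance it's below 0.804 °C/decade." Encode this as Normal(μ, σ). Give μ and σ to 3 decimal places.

μ = 0.706, σ = 0.210

The p-quantile of Normal(μ,σ) is μ + z_p·σ, with z_{0.14} = -1.08 and z_{0.68} = 0.4677.
Eliminate σ: μ = (z₂·x₁ − z₁·x₂)/(z₂ − z₁) = (0.4677·0.479 − (-1.08)·0.804)/1.548 = 0.706.
Then σ = (x₂ − x₁)/(z₂ − z₁) = (0.804 − 0.479)/1.548 = 0.210.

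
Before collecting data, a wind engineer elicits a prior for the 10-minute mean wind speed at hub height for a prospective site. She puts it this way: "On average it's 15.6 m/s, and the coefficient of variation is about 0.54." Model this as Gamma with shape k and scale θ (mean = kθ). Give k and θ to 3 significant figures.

k ≈ 3.43, θ ≈ 4.55

For Gamma(k, scale θ): mean = kθ, variance = kθ², so CV = 1/√k.
CV = 0.54, hence k = 1/CV² = 3.43.
Then θ = mean/k = 15.6/3.43 = 4.55.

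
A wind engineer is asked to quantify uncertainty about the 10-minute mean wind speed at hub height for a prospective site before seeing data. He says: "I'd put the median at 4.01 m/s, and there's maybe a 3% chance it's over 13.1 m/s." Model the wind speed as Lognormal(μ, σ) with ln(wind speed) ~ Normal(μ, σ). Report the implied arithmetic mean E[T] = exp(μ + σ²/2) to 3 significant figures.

E[T] ≈ 4.89 m/s

If T ~ Lognormal(μ,σ) then ln T ~ Normal(μ,σ), so the p-quantile of ln T is μ + z_p·σ.
ln(4.01) = 1.389 and ln(13.1) = 2.573; z_{0.5} = 0, z_{0.97} = 1.881.
σ = (2.573 − 1.389)/(1.881 − (0)) = 0.629.
μ = 1.389 − (0)·0.629 = 1.389.
E[T] = exp(μ + σ²/2) = exp(1.389 + 0.1981) = 4.89 m/s.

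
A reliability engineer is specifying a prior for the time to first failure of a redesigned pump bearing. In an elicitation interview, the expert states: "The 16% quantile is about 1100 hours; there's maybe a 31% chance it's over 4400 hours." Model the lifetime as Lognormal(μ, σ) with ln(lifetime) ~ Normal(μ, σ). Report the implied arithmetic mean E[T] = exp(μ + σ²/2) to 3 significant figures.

E[T] ≈ 4280 hours

If T ~ Lognormal(μ,σ) then ln T ~ Normal(μ,σ), so the p-quantile of ln T is μ + z_p·σ.
ln(1100) = 7.003 and ln(4400) = 8.389; z_{0.16} = -0.9945, z_{0.69} = 0.4959.
σ = (8.389 − 7.003)/(0.4959 − (-0.9945)) = 0.930.
μ = 7.003 − (-0.9945)·0.930 = 7.928.
E[T] = exp(μ + σ²/2) = exp(7.928 + 0.4326) = 4280 hours.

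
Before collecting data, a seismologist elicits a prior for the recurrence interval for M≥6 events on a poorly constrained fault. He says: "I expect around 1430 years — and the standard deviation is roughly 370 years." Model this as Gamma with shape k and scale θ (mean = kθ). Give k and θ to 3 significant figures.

For Gamma(k, scale θ): mean = kθ, variance = kθ², so CV = 1/√k.
CV = SD/mean = 370/1430 = 0.2587, hence k = 1/CV² = 14.9.
Then θ = mean/k = 1430/14.9 = 95.7.

k ≈ 14.9, θ ≈ 95.7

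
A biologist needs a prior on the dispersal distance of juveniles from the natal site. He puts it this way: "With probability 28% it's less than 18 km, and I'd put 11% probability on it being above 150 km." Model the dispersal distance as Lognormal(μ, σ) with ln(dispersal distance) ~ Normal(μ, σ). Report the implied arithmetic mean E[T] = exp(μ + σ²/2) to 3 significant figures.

E[T] ≈ 70.8 km

If T ~ Lognormal(μ,σ) then ln T ~ Normal(μ,σ), so the p-quantile of ln T is μ + z_p·σ.
ln(18) = 2.89 and ln(150) = 5.011; z_{0.28} = -0.5828, z_{0.89} = 1.227.
σ = (5.011 − 2.89)/(1.227 − (-0.5828)) = 1.172.
μ = 2.89 − (-0.5828)·1.172 = 3.573.
E[T] = exp(μ + σ²/2) = exp(3.573 + 0.6866) = 70.8 km.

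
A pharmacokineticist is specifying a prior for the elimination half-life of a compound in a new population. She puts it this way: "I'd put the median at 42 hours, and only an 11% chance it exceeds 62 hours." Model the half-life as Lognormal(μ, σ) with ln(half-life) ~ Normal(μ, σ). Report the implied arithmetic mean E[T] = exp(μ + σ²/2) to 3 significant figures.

E[T] ≈ 44.2 hours

If T ~ Lognormal(μ,σ) then ln T ~ Normal(μ,σ), so the p-quantile of ln T is μ + z_p·σ.
ln(42) = 3.738 and ln(62) = 4.127; z_{0.5} = 0, z_{0.89} = 1.227.
σ = (4.127 − 3.738)/(1.227 − (0)) = 0.318.
μ = 3.738 − (0)·0.318 = 3.738.
E[T] = exp(μ + σ²/2) = exp(3.738 + 0.0504) = 44.2 hours.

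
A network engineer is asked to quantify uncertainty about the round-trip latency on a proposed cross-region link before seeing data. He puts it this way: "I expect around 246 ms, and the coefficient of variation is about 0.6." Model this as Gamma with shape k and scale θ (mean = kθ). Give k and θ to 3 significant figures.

For Gamma(k, scale θ): mean = kθ, variance = kθ², so CV = 1/√k.
CV = 0.6, hence k = 1/CV² = 2.78.
Then θ = mean/k = 246/2.78 = 88.6.

k ≈ 2.78, θ ≈ 88.6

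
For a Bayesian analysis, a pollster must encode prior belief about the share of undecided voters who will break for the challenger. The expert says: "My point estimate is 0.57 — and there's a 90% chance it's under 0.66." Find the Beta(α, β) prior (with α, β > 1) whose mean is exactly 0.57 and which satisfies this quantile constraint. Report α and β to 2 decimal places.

α ≈ 27.73, β ≈ 20.92

With mean 0.57 fixed, write α = 0.57s, β = 0.43s where s = α+β.
Need P(θ < 0.66) = 0.9 under Beta(0.57s, 0.43s). Normal approximation: (q−m)/√(m(1−m)/s) ≈ z_{0.9} = 1.28, so s ≈ 0.57·0.43·(1.28)²/(0.66−0.57)² = 49.7.
At s = 49.7: P(θ<0.66) ≈ 0.902. Adjusting to match 0.9 gives s ≈ 48.65.
So α = 0.57·48.65 ≈ 27.73, β = 0.43·48.65 ≈ 20.92.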